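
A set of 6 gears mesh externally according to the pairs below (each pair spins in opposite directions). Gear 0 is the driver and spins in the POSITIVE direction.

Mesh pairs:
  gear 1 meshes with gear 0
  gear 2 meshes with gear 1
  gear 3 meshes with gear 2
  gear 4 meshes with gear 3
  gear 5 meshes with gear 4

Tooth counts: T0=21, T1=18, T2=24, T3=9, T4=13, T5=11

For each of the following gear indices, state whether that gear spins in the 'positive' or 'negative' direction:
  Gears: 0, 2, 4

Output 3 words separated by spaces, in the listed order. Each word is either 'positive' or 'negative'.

Answer: positive positive positive

Derivation:
Gear 0 (driver): positive (depth 0)
  gear 1: meshes with gear 0 -> depth 1 -> negative (opposite of gear 0)
  gear 2: meshes with gear 1 -> depth 2 -> positive (opposite of gear 1)
  gear 3: meshes with gear 2 -> depth 3 -> negative (opposite of gear 2)
  gear 4: meshes with gear 3 -> depth 4 -> positive (opposite of gear 3)
  gear 5: meshes with gear 4 -> depth 5 -> negative (opposite of gear 4)
Queried indices 0, 2, 4 -> positive, positive, positive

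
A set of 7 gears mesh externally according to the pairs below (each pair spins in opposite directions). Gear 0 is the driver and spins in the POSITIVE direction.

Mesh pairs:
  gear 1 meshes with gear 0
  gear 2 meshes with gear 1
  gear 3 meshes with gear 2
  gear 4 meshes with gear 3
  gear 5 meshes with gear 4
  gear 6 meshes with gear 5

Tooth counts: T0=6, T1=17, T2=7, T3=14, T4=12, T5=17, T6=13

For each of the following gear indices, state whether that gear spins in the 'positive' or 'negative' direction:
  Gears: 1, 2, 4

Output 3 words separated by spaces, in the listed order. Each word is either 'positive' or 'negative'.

Answer: negative positive positive

Derivation:
Gear 0 (driver): positive (depth 0)
  gear 1: meshes with gear 0 -> depth 1 -> negative (opposite of gear 0)
  gear 2: meshes with gear 1 -> depth 2 -> positive (opposite of gear 1)
  gear 3: meshes with gear 2 -> depth 3 -> negative (opposite of gear 2)
  gear 4: meshes with gear 3 -> depth 4 -> positive (opposite of gear 3)
  gear 5: meshes with gear 4 -> depth 5 -> negative (opposite of gear 4)
  gear 6: meshes with gear 5 -> depth 6 -> positive (opposite of gear 5)
Queried indices 1, 2, 4 -> negative, positive, positive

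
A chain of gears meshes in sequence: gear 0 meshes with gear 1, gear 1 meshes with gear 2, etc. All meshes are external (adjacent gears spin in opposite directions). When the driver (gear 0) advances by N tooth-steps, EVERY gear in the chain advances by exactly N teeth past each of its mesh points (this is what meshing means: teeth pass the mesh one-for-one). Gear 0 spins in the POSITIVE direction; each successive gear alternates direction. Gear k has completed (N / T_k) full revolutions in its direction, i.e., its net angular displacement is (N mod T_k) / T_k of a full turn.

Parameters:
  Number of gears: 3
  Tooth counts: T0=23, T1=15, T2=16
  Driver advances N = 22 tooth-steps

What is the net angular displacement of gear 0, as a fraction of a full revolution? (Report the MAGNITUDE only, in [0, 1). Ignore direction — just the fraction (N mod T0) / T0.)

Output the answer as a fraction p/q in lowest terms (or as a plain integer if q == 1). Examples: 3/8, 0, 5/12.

Answer: 22/23

Derivation:
Chain of 3 gears, tooth counts: [23, 15, 16]
  gear 0: T0=23, direction=positive, advance = 22 mod 23 = 22 teeth = 22/23 turn
  gear 1: T1=15, direction=negative, advance = 22 mod 15 = 7 teeth = 7/15 turn
  gear 2: T2=16, direction=positive, advance = 22 mod 16 = 6 teeth = 6/16 turn
Gear 0: 22 mod 23 = 22
Fraction = 22 / 23 = 22/23 (gcd(22,23)=1) = 22/23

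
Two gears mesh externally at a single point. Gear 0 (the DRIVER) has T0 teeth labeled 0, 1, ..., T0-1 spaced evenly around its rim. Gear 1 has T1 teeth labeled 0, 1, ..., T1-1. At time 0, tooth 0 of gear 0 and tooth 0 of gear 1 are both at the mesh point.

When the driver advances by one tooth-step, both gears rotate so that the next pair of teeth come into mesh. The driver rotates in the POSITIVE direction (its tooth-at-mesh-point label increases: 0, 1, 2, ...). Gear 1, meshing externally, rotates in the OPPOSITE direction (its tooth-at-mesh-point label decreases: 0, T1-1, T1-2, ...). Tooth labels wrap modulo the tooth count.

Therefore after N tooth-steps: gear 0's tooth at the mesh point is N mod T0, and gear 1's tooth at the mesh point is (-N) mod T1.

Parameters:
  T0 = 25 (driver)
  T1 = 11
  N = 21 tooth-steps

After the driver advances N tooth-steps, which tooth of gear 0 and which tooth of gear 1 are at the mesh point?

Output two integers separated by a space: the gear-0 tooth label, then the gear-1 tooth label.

Gear 0 (driver, T0=25): tooth at mesh = N mod T0
  21 = 0 * 25 + 21, so 21 mod 25 = 21
  gear 0 tooth = 21
Gear 1 (driven, T1=11): tooth at mesh = (-N) mod T1
  21 = 1 * 11 + 10, so 21 mod 11 = 10
  (-21) mod 11 = (-10) mod 11 = 11 - 10 = 1
Mesh after 21 steps: gear-0 tooth 21 meets gear-1 tooth 1

Answer: 21 1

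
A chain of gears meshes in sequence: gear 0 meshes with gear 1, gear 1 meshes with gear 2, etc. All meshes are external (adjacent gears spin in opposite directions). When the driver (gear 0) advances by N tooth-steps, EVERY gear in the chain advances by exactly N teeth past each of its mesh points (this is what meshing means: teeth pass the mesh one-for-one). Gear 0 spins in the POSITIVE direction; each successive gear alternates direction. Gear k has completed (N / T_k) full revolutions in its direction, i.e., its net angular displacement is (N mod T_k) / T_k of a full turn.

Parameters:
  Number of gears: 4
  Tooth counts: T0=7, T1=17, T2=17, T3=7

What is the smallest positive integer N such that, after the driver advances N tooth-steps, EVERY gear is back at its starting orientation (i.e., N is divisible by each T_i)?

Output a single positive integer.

Answer: 119

Derivation:
Gear k returns to start when N is a multiple of T_k.
All gears at start simultaneously when N is a common multiple of [7, 17, 17, 7]; the smallest such N is lcm(7, 17, 17, 7).
Start: lcm = T0 = 7
Fold in T1=17: gcd(7, 17) = 1; lcm(7, 17) = 7 * 17 / 1 = 119 / 1 = 119
Fold in T2=17: gcd(119, 17) = 17; lcm(119, 17) = 119 * 17 / 17 = 2023 / 17 = 119
Fold in T3=7: gcd(119, 7) = 7; lcm(119, 7) = 119 * 7 / 7 = 833 / 7 = 119
Full cycle length = 119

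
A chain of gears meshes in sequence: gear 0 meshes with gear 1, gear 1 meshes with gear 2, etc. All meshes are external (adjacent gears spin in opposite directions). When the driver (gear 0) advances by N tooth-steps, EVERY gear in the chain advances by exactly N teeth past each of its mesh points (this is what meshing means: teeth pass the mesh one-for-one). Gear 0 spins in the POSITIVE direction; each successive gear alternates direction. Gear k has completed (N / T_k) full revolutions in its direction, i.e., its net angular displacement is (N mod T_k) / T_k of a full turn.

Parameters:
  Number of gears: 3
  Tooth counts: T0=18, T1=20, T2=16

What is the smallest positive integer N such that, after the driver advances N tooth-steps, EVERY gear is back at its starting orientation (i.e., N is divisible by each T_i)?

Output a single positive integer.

Answer: 720

Derivation:
Gear k returns to start when N is a multiple of T_k.
All gears at start simultaneously when N is a common multiple of [18, 20, 16]; the smallest such N is lcm(18, 20, 16).
Start: lcm = T0 = 18
Fold in T1=20: gcd(18, 20) = 2; lcm(18, 20) = 18 * 20 / 2 = 360 / 2 = 180
Fold in T2=16: gcd(180, 16) = 4; lcm(180, 16) = 180 * 16 / 4 = 2880 / 4 = 720
Full cycle length = 720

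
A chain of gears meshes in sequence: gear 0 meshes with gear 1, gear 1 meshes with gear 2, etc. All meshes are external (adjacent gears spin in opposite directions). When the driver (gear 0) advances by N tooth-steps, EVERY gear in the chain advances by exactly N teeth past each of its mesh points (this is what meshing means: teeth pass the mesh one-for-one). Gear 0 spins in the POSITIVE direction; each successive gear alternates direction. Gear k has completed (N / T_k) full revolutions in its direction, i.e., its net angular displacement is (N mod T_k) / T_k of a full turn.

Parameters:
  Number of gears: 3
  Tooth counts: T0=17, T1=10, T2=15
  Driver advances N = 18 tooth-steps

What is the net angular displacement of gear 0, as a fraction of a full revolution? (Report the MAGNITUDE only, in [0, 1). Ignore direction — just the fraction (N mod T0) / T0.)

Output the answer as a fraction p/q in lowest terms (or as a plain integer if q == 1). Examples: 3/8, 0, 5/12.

Chain of 3 gears, tooth counts: [17, 10, 15]
  gear 0: T0=17, direction=positive, advance = 18 mod 17 = 1 teeth = 1/17 turn
  gear 1: T1=10, direction=negative, advance = 18 mod 10 = 8 teeth = 8/10 turn
  gear 2: T2=15, direction=positive, advance = 18 mod 15 = 3 teeth = 3/15 turn
Gear 0: 18 mod 17 = 1
Fraction = 1 / 17 = 1/17 (gcd(1,17)=1) = 1/17

Answer: 1/17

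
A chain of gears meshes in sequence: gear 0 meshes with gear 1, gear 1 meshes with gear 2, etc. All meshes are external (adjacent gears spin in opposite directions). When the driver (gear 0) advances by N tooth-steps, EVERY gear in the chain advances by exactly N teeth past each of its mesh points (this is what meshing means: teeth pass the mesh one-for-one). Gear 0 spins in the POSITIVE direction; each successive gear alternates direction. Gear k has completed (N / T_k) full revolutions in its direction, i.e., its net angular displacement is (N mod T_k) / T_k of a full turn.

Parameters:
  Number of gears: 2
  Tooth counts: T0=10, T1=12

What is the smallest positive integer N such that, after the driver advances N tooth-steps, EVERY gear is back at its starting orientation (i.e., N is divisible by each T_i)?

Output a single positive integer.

Gear k returns to start when N is a multiple of T_k.
All gears at start simultaneously when N is a common multiple of [10, 12]; the smallest such N is lcm(10, 12).
Start: lcm = T0 = 10
Fold in T1=12: gcd(10, 12) = 2; lcm(10, 12) = 10 * 12 / 2 = 120 / 2 = 60
Full cycle length = 60

Answer: 60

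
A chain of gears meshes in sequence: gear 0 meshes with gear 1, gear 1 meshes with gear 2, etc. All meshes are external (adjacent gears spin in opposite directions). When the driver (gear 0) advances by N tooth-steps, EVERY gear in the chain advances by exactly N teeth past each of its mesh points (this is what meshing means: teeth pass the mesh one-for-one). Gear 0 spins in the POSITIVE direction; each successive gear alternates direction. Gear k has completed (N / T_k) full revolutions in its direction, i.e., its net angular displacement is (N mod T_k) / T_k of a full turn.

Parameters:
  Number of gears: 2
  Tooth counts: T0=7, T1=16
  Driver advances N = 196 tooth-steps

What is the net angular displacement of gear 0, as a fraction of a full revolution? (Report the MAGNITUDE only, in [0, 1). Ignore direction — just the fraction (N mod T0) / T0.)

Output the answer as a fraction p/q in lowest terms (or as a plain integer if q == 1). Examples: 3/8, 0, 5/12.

Chain of 2 gears, tooth counts: [7, 16]
  gear 0: T0=7, direction=positive, advance = 196 mod 7 = 0 teeth = 0/7 turn
  gear 1: T1=16, direction=negative, advance = 196 mod 16 = 4 teeth = 4/16 turn
Gear 0: 196 mod 7 = 0
Fraction = 0 / 7 = 0/1 (gcd(0,7)=7) = 0

Answer: 0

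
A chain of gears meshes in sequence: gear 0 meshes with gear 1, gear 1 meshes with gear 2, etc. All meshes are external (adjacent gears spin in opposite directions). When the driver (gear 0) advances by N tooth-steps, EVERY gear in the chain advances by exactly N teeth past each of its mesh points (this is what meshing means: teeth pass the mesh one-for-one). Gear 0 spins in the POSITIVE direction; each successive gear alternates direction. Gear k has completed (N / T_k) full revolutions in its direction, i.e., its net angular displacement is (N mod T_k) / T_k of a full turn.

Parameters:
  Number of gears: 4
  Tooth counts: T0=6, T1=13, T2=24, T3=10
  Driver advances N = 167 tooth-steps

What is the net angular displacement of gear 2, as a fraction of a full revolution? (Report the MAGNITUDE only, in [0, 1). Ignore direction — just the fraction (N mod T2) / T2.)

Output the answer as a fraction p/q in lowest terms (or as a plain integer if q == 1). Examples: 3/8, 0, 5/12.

Chain of 4 gears, tooth counts: [6, 13, 24, 10]
  gear 0: T0=6, direction=positive, advance = 167 mod 6 = 5 teeth = 5/6 turn
  gear 1: T1=13, direction=negative, advance = 167 mod 13 = 11 teeth = 11/13 turn
  gear 2: T2=24, direction=positive, advance = 167 mod 24 = 23 teeth = 23/24 turn
  gear 3: T3=10, direction=negative, advance = 167 mod 10 = 7 teeth = 7/10 turn
Gear 2: 167 mod 24 = 23
Fraction = 23 / 24 = 23/24 (gcd(23,24)=1) = 23/24

Answer: 23/24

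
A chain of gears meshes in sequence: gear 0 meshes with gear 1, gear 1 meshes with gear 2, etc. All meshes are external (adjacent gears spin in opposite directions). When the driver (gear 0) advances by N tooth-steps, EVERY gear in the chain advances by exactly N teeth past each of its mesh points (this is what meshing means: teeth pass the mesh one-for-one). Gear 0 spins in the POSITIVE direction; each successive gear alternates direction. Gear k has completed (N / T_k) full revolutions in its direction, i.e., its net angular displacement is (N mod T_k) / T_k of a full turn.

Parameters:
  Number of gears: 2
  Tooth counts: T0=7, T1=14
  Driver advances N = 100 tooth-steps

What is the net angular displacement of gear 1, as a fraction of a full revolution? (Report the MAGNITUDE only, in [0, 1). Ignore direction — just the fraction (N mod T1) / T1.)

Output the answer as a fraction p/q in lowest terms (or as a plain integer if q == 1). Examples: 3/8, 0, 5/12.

Answer: 1/7

Derivation:
Chain of 2 gears, tooth counts: [7, 14]
  gear 0: T0=7, direction=positive, advance = 100 mod 7 = 2 teeth = 2/7 turn
  gear 1: T1=14, direction=negative, advance = 100 mod 14 = 2 teeth = 2/14 turn
Gear 1: 100 mod 14 = 2
Fraction = 2 / 14 = 1/7 (gcd(2,14)=2) = 1/7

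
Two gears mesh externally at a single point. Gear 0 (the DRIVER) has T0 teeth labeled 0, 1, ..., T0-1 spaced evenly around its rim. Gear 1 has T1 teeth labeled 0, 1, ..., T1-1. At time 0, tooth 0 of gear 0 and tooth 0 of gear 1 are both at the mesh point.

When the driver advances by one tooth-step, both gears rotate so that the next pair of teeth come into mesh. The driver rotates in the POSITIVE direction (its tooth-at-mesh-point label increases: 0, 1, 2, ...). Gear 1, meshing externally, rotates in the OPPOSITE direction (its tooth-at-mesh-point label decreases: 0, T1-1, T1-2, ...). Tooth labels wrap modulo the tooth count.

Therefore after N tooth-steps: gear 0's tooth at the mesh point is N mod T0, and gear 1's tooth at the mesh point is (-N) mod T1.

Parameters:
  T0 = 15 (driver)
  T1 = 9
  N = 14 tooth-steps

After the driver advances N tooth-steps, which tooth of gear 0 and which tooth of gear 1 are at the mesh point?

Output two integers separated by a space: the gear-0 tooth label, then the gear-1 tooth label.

Answer: 14 4

Derivation:
Gear 0 (driver, T0=15): tooth at mesh = N mod T0
  14 = 0 * 15 + 14, so 14 mod 15 = 14
  gear 0 tooth = 14
Gear 1 (driven, T1=9): tooth at mesh = (-N) mod T1
  14 = 1 * 9 + 5, so 14 mod 9 = 5
  (-14) mod 9 = (-5) mod 9 = 9 - 5 = 4
Mesh after 14 steps: gear-0 tooth 14 meets gear-1 tooth 4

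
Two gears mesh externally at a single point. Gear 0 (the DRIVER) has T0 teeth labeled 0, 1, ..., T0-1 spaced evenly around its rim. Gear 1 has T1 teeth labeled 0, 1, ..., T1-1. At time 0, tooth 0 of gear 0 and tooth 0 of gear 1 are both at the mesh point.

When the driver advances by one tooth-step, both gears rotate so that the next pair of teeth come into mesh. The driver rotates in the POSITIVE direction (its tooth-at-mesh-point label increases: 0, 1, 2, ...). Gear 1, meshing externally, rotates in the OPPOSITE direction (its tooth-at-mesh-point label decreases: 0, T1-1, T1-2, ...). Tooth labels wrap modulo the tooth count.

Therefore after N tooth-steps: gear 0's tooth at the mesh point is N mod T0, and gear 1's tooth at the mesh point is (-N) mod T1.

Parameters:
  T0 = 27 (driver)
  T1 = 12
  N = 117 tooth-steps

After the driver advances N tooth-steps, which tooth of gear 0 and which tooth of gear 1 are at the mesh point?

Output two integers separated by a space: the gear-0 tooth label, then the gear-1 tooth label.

Gear 0 (driver, T0=27): tooth at mesh = N mod T0
  117 = 4 * 27 + 9, so 117 mod 27 = 9
  gear 0 tooth = 9
Gear 1 (driven, T1=12): tooth at mesh = (-N) mod T1
  117 = 9 * 12 + 9, so 117 mod 12 = 9
  (-117) mod 12 = (-9) mod 12 = 12 - 9 = 3
Mesh after 117 steps: gear-0 tooth 9 meets gear-1 tooth 3

Answer: 9 3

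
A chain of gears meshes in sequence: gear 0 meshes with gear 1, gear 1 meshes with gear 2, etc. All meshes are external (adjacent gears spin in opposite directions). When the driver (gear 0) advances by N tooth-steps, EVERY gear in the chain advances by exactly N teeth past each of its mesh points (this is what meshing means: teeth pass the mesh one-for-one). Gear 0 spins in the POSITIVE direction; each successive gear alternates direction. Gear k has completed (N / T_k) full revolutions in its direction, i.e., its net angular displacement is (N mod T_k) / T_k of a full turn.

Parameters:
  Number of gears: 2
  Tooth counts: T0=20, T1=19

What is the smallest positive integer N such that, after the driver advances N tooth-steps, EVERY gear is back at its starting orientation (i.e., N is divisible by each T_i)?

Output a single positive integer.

Answer: 380

Derivation:
Gear k returns to start when N is a multiple of T_k.
All gears at start simultaneously when N is a common multiple of [20, 19]; the smallest such N is lcm(20, 19).
Start: lcm = T0 = 20
Fold in T1=19: gcd(20, 19) = 1; lcm(20, 19) = 20 * 19 / 1 = 380 / 1 = 380
Full cycle length = 380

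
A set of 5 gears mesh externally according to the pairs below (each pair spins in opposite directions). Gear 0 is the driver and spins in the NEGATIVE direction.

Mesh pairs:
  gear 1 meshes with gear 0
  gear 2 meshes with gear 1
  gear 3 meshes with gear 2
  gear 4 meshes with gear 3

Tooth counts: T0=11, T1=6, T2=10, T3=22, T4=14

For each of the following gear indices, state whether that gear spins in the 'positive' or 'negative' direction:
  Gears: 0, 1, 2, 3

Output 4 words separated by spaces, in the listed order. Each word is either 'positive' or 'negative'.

Answer: negative positive negative positive

Derivation:
Gear 0 (driver): negative (depth 0)
  gear 1: meshes with gear 0 -> depth 1 -> positive (opposite of gear 0)
  gear 2: meshes with gear 1 -> depth 2 -> negative (opposite of gear 1)
  gear 3: meshes with gear 2 -> depth 3 -> positive (opposite of gear 2)
  gear 4: meshes with gear 3 -> depth 4 -> negative (opposite of gear 3)
Queried indices 0, 1, 2, 3 -> negative, positive, negative, positive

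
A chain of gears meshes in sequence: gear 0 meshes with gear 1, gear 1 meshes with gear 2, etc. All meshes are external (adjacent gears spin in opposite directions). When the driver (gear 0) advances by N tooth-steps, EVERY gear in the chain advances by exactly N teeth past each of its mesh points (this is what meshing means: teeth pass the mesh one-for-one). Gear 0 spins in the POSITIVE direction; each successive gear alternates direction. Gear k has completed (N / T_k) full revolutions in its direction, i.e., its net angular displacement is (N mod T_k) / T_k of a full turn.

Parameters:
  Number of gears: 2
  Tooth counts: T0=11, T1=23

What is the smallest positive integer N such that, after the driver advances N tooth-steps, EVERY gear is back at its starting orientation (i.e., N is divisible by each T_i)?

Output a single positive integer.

Gear k returns to start when N is a multiple of T_k.
All gears at start simultaneously when N is a common multiple of [11, 23]; the smallest such N is lcm(11, 23).
Start: lcm = T0 = 11
Fold in T1=23: gcd(11, 23) = 1; lcm(11, 23) = 11 * 23 / 1 = 253 / 1 = 253
Full cycle length = 253

Answer: 253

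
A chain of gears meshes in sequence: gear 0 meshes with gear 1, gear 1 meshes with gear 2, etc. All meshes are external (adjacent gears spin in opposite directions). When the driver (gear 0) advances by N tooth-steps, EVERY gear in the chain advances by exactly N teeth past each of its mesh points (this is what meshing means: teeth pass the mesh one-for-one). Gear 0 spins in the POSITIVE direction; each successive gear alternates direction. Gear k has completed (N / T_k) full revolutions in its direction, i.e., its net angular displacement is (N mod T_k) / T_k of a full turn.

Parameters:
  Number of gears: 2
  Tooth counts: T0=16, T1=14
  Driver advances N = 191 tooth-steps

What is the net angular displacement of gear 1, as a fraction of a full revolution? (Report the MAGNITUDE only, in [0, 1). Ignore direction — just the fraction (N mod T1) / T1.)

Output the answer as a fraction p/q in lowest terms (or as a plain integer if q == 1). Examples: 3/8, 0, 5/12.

Answer: 9/14

Derivation:
Chain of 2 gears, tooth counts: [16, 14]
  gear 0: T0=16, direction=positive, advance = 191 mod 16 = 15 teeth = 15/16 turn
  gear 1: T1=14, direction=negative, advance = 191 mod 14 = 9 teeth = 9/14 turn
Gear 1: 191 mod 14 = 9
Fraction = 9 / 14 = 9/14 (gcd(9,14)=1) = 9/14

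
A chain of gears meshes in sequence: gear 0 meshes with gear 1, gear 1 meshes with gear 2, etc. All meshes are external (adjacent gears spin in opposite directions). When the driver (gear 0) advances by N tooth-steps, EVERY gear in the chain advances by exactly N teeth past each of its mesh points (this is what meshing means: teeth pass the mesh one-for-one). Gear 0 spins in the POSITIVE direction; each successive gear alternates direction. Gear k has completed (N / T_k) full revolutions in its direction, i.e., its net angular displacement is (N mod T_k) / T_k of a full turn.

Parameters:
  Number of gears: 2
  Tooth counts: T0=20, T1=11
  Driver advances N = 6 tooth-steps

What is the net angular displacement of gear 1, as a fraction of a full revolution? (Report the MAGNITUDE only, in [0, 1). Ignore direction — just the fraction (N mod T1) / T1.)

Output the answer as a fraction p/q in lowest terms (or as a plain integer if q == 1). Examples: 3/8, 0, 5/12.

Answer: 6/11

Derivation:
Chain of 2 gears, tooth counts: [20, 11]
  gear 0: T0=20, direction=positive, advance = 6 mod 20 = 6 teeth = 6/20 turn
  gear 1: T1=11, direction=negative, advance = 6 mod 11 = 6 teeth = 6/11 turn
Gear 1: 6 mod 11 = 6
Fraction = 6 / 11 = 6/11 (gcd(6,11)=1) = 6/11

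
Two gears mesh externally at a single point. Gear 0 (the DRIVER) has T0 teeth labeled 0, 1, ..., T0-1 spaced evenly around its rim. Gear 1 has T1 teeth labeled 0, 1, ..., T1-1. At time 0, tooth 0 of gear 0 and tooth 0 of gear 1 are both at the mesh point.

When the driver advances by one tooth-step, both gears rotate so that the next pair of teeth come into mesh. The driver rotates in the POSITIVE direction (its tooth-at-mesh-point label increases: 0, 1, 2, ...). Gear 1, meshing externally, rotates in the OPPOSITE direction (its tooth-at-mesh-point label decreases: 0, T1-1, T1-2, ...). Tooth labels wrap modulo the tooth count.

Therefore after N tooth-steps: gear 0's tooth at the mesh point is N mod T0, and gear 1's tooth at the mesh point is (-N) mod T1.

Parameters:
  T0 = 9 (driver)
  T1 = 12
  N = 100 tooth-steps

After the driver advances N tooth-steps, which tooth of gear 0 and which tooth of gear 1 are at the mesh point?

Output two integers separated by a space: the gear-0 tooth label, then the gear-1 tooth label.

Gear 0 (driver, T0=9): tooth at mesh = N mod T0
  100 = 11 * 9 + 1, so 100 mod 9 = 1
  gear 0 tooth = 1
Gear 1 (driven, T1=12): tooth at mesh = (-N) mod T1
  100 = 8 * 12 + 4, so 100 mod 12 = 4
  (-100) mod 12 = (-4) mod 12 = 12 - 4 = 8
Mesh after 100 steps: gear-0 tooth 1 meets gear-1 tooth 8

Answer: 1 8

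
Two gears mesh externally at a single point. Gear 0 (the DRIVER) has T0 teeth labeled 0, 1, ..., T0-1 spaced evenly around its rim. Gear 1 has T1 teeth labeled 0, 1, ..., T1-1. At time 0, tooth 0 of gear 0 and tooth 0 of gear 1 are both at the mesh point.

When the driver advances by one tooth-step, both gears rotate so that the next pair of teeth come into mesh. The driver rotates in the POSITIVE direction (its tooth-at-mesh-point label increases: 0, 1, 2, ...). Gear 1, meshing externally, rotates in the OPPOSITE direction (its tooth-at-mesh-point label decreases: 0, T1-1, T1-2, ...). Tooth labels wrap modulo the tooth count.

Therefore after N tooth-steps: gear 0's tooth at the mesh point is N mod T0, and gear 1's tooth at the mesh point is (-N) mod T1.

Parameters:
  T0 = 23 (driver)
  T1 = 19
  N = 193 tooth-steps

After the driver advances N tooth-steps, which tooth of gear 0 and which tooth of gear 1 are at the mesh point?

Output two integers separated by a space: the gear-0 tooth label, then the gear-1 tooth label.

Answer: 9 16

Derivation:
Gear 0 (driver, T0=23): tooth at mesh = N mod T0
  193 = 8 * 23 + 9, so 193 mod 23 = 9
  gear 0 tooth = 9
Gear 1 (driven, T1=19): tooth at mesh = (-N) mod T1
  193 = 10 * 19 + 3, so 193 mod 19 = 3
  (-193) mod 19 = (-3) mod 19 = 19 - 3 = 16
Mesh after 193 steps: gear-0 tooth 9 meets gear-1 tooth 16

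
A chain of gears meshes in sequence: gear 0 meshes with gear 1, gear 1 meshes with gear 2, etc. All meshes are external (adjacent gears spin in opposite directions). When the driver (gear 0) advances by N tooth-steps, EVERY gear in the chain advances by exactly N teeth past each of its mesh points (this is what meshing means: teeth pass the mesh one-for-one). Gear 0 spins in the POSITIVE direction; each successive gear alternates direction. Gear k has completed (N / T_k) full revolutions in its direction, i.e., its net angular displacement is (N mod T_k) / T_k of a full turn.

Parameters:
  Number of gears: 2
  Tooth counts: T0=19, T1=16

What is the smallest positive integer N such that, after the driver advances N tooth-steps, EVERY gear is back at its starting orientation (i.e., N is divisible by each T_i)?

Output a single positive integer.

Gear k returns to start when N is a multiple of T_k.
All gears at start simultaneously when N is a common multiple of [19, 16]; the smallest such N is lcm(19, 16).
Start: lcm = T0 = 19
Fold in T1=16: gcd(19, 16) = 1; lcm(19, 16) = 19 * 16 / 1 = 304 / 1 = 304
Full cycle length = 304

Answer: 304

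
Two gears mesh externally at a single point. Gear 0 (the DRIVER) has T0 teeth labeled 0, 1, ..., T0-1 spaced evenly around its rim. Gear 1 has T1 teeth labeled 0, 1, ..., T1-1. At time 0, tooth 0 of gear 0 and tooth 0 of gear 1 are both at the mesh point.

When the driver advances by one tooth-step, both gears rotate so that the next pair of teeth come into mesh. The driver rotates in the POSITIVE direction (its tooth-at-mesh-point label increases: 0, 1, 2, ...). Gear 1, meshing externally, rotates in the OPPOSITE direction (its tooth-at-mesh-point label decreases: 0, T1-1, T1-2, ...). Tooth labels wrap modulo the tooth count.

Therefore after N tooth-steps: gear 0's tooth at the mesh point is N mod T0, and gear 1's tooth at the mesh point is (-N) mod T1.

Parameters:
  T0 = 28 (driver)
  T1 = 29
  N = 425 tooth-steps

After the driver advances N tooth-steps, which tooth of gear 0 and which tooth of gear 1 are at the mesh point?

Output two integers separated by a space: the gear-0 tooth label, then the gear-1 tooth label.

Answer: 5 10

Derivation:
Gear 0 (driver, T0=28): tooth at mesh = N mod T0
  425 = 15 * 28 + 5, so 425 mod 28 = 5
  gear 0 tooth = 5
Gear 1 (driven, T1=29): tooth at mesh = (-N) mod T1
  425 = 14 * 29 + 19, so 425 mod 29 = 19
  (-425) mod 29 = (-19) mod 29 = 29 - 19 = 10
Mesh after 425 steps: gear-0 tooth 5 meets gear-1 tooth 10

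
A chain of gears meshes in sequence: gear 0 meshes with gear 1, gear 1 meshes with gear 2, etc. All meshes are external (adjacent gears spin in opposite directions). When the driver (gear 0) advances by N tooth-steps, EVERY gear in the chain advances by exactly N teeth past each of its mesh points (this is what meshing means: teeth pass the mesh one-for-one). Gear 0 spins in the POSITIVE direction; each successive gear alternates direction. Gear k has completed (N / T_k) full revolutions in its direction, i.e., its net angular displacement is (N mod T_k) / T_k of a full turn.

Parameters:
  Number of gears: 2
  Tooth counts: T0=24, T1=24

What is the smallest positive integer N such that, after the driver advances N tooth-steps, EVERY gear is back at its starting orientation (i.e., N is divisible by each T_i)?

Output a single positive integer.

Answer: 24

Derivation:
Gear k returns to start when N is a multiple of T_k.
All gears at start simultaneously when N is a common multiple of [24, 24]; the smallest such N is lcm(24, 24).
Start: lcm = T0 = 24
Fold in T1=24: gcd(24, 24) = 24; lcm(24, 24) = 24 * 24 / 24 = 576 / 24 = 24
Full cycle length = 24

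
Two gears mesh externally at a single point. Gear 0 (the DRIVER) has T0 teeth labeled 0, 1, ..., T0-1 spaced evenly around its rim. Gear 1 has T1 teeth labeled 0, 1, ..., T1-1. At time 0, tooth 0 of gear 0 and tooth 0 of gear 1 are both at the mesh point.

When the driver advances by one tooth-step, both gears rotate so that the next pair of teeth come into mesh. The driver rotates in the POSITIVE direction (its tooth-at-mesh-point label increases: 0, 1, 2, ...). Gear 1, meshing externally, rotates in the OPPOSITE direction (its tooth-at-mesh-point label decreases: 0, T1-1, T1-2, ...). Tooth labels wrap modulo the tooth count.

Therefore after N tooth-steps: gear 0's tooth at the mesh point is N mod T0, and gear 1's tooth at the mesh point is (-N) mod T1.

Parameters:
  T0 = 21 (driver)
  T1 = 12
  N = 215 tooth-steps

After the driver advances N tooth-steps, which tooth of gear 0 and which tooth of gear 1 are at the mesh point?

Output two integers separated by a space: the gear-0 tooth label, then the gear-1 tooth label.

Gear 0 (driver, T0=21): tooth at mesh = N mod T0
  215 = 10 * 21 + 5, so 215 mod 21 = 5
  gear 0 tooth = 5
Gear 1 (driven, T1=12): tooth at mesh = (-N) mod T1
  215 = 17 * 12 + 11, so 215 mod 12 = 11
  (-215) mod 12 = (-11) mod 12 = 12 - 11 = 1
Mesh after 215 steps: gear-0 tooth 5 meets gear-1 tooth 1

Answer: 5 1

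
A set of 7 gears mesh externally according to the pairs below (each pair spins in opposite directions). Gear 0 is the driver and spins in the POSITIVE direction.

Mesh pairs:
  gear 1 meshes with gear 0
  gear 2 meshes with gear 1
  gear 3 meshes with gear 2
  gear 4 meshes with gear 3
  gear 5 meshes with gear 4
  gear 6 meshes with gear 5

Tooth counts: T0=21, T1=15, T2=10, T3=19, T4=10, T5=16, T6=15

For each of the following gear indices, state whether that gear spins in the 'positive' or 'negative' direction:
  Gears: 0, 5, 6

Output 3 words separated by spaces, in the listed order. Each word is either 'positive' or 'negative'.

Answer: positive negative positive

Derivation:
Gear 0 (driver): positive (depth 0)
  gear 1: meshes with gear 0 -> depth 1 -> negative (opposite of gear 0)
  gear 2: meshes with gear 1 -> depth 2 -> positive (opposite of gear 1)
  gear 3: meshes with gear 2 -> depth 3 -> negative (opposite of gear 2)
  gear 4: meshes with gear 3 -> depth 4 -> positive (opposite of gear 3)
  gear 5: meshes with gear 4 -> depth 5 -> negative (opposite of gear 4)
  gear 6: meshes with gear 5 -> depth 6 -> positive (opposite of gear 5)
Queried indices 0, 5, 6 -> positive, negative, positive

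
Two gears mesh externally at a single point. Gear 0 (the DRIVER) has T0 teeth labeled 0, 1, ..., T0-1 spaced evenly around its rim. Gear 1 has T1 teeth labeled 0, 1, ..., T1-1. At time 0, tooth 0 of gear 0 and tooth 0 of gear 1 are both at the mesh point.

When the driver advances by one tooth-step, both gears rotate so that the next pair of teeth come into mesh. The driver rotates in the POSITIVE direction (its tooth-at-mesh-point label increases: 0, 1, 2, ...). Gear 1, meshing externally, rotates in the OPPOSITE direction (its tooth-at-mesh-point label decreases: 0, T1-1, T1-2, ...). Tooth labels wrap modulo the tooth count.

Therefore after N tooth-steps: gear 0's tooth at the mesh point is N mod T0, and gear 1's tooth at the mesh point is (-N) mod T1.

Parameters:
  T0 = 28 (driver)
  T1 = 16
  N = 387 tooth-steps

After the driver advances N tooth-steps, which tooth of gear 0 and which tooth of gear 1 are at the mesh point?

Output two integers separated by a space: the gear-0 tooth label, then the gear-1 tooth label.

Answer: 23 13

Derivation:
Gear 0 (driver, T0=28): tooth at mesh = N mod T0
  387 = 13 * 28 + 23, so 387 mod 28 = 23
  gear 0 tooth = 23
Gear 1 (driven, T1=16): tooth at mesh = (-N) mod T1
  387 = 24 * 16 + 3, so 387 mod 16 = 3
  (-387) mod 16 = (-3) mod 16 = 16 - 3 = 13
Mesh after 387 steps: gear-0 tooth 23 meets gear-1 tooth 13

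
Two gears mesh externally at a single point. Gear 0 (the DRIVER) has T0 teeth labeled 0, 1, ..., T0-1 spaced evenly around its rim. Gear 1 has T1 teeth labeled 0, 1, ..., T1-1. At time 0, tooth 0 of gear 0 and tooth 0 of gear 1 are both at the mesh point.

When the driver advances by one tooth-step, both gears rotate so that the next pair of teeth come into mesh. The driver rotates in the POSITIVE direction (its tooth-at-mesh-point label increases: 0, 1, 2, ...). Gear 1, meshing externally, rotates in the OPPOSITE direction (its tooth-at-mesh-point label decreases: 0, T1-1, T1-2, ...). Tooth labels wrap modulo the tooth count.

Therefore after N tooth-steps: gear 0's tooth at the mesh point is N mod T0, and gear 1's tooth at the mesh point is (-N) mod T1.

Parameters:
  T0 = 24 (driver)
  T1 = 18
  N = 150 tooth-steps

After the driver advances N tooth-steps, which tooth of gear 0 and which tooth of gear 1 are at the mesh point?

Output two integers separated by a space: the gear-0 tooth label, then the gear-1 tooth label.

Gear 0 (driver, T0=24): tooth at mesh = N mod T0
  150 = 6 * 24 + 6, so 150 mod 24 = 6
  gear 0 tooth = 6
Gear 1 (driven, T1=18): tooth at mesh = (-N) mod T1
  150 = 8 * 18 + 6, so 150 mod 18 = 6
  (-150) mod 18 = (-6) mod 18 = 18 - 6 = 12
Mesh after 150 steps: gear-0 tooth 6 meets gear-1 tooth 12

Answer: 6 12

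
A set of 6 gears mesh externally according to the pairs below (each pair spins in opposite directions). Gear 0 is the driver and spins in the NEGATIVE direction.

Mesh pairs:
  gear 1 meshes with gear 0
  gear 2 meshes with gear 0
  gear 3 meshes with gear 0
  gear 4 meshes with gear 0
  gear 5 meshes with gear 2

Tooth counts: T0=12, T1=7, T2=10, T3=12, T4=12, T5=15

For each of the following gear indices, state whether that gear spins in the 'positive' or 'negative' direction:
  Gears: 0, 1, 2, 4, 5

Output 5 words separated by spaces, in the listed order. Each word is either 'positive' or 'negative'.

Answer: negative positive positive positive negative

Derivation:
Gear 0 (driver): negative (depth 0)
  gear 1: meshes with gear 0 -> depth 1 -> positive (opposite of gear 0)
  gear 2: meshes with gear 0 -> depth 1 -> positive (opposite of gear 0)
  gear 3: meshes with gear 0 -> depth 1 -> positive (opposite of gear 0)
  gear 4: meshes with gear 0 -> depth 1 -> positive (opposite of gear 0)
  gear 5: meshes with gear 2 -> depth 2 -> negative (opposite of gear 2)
Queried indices 0, 1, 2, 4, 5 -> negative, positive, positive, positive, negative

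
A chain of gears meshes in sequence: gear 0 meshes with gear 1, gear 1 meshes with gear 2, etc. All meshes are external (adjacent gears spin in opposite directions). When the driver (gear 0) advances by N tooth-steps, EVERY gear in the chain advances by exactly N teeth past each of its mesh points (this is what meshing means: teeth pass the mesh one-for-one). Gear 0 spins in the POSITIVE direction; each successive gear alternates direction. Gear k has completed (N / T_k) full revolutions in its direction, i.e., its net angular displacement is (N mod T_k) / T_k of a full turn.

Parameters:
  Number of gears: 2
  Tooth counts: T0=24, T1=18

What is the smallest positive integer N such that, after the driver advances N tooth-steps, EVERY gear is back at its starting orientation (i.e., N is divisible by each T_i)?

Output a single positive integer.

Gear k returns to start when N is a multiple of T_k.
All gears at start simultaneously when N is a common multiple of [24, 18]; the smallest such N is lcm(24, 18).
Start: lcm = T0 = 24
Fold in T1=18: gcd(24, 18) = 6; lcm(24, 18) = 24 * 18 / 6 = 432 / 6 = 72
Full cycle length = 72

Answer: 72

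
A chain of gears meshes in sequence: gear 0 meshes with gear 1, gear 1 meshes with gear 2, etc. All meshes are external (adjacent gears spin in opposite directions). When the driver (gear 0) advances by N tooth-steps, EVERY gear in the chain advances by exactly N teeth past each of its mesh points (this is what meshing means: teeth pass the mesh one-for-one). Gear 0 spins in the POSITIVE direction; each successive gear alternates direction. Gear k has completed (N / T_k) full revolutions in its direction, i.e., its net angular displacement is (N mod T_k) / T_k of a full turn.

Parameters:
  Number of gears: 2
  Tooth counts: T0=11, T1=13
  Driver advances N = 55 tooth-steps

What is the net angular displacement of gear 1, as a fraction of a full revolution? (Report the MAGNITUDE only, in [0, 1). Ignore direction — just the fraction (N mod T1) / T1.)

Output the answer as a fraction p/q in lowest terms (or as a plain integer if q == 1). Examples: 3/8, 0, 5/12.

Chain of 2 gears, tooth counts: [11, 13]
  gear 0: T0=11, direction=positive, advance = 55 mod 11 = 0 teeth = 0/11 turn
  gear 1: T1=13, direction=negative, advance = 55 mod 13 = 3 teeth = 3/13 turn
Gear 1: 55 mod 13 = 3
Fraction = 3 / 13 = 3/13 (gcd(3,13)=1) = 3/13

Answer: 3/13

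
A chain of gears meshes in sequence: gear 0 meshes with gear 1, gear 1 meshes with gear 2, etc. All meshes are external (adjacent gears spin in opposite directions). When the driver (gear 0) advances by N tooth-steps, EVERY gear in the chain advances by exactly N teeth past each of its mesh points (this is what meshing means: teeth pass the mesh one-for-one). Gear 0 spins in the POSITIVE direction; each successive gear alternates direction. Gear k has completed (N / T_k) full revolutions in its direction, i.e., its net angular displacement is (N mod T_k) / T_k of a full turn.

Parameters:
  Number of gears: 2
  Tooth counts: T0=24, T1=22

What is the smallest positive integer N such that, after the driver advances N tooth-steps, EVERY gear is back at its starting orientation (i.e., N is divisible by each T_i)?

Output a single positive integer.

Answer: 264

Derivation:
Gear k returns to start when N is a multiple of T_k.
All gears at start simultaneously when N is a common multiple of [24, 22]; the smallest such N is lcm(24, 22).
Start: lcm = T0 = 24
Fold in T1=22: gcd(24, 22) = 2; lcm(24, 22) = 24 * 22 / 2 = 528 / 2 = 264
Full cycle length = 264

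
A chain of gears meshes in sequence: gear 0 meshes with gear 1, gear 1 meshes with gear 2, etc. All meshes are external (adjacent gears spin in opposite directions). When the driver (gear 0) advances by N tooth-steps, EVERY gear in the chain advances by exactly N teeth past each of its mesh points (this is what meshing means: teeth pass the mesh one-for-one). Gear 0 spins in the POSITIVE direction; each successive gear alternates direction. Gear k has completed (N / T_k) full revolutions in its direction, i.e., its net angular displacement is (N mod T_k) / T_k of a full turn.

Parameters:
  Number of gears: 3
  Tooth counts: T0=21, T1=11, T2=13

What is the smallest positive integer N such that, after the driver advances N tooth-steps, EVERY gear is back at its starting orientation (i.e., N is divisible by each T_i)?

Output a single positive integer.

Gear k returns to start when N is a multiple of T_k.
All gears at start simultaneously when N is a common multiple of [21, 11, 13]; the smallest such N is lcm(21, 11, 13).
Start: lcm = T0 = 21
Fold in T1=11: gcd(21, 11) = 1; lcm(21, 11) = 21 * 11 / 1 = 231 / 1 = 231
Fold in T2=13: gcd(231, 13) = 1; lcm(231, 13) = 231 * 13 / 1 = 3003 / 1 = 3003
Full cycle length = 3003

Answer: 3003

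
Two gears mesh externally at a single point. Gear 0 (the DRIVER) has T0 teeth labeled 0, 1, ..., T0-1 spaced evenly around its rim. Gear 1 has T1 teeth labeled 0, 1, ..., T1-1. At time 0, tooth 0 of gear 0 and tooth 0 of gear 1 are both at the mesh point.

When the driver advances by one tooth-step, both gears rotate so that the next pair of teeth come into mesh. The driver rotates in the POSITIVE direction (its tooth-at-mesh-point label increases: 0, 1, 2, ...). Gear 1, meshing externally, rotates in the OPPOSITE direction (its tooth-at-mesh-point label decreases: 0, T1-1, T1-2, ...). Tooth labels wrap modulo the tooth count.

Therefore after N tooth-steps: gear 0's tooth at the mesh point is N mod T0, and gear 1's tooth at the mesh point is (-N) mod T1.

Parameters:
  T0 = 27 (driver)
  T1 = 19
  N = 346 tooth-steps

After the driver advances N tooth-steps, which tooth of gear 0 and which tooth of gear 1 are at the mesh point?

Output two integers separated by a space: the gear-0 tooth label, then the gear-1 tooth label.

Gear 0 (driver, T0=27): tooth at mesh = N mod T0
  346 = 12 * 27 + 22, so 346 mod 27 = 22
  gear 0 tooth = 22
Gear 1 (driven, T1=19): tooth at mesh = (-N) mod T1
  346 = 18 * 19 + 4, so 346 mod 19 = 4
  (-346) mod 19 = (-4) mod 19 = 19 - 4 = 15
Mesh after 346 steps: gear-0 tooth 22 meets gear-1 tooth 15

Answer: 22 15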